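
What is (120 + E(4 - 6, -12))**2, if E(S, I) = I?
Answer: 11664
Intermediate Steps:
(120 + E(4 - 6, -12))**2 = (120 - 12)**2 = 108**2 = 11664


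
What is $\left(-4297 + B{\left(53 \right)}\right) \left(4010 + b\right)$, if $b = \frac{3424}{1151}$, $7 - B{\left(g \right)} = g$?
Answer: $- \frac{20060030362}{1151} \approx -1.7428 \cdot 10^{7}$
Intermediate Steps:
$B{\left(g \right)} = 7 - g$
$b = \frac{3424}{1151}$ ($b = 3424 \cdot \frac{1}{1151} = \frac{3424}{1151} \approx 2.9748$)
$\left(-4297 + B{\left(53 \right)}\right) \left(4010 + b\right) = \left(-4297 + \left(7 - 53\right)\right) \left(4010 + \frac{3424}{1151}\right) = \left(-4297 + \left(7 - 53\right)\right) \frac{4618934}{1151} = \left(-4297 - 46\right) \frac{4618934}{1151} = \left(-4343\right) \frac{4618934}{1151} = - \frac{20060030362}{1151}$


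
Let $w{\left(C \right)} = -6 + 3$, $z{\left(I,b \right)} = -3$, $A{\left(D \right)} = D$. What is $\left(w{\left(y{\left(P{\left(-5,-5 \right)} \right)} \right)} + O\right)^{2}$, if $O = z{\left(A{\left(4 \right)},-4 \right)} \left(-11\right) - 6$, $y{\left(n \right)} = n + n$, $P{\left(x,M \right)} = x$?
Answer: $576$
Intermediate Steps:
$y{\left(n \right)} = 2 n$
$O = 27$ ($O = \left(-3\right) \left(-11\right) - 6 = 33 - 6 = 27$)
$w{\left(C \right)} = -3$
$\left(w{\left(y{\left(P{\left(-5,-5 \right)} \right)} \right)} + O\right)^{2} = \left(-3 + 27\right)^{2} = 24^{2} = 576$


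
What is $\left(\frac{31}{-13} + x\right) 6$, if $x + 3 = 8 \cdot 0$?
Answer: $- \frac{420}{13} \approx -32.308$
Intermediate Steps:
$x = -3$ ($x = -3 + 8 \cdot 0 = -3 + 0 = -3$)
$\left(\frac{31}{-13} + x\right) 6 = \left(\frac{31}{-13} - 3\right) 6 = \left(31 \left(- \frac{1}{13}\right) - 3\right) 6 = \left(- \frac{31}{13} - 3\right) 6 = \left(- \frac{70}{13}\right) 6 = - \frac{420}{13}$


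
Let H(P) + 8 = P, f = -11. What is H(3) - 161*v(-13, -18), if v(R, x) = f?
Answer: 1766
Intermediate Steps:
H(P) = -8 + P
v(R, x) = -11
H(3) - 161*v(-13, -18) = (-8 + 3) - 161*(-11) = -5 + 1771 = 1766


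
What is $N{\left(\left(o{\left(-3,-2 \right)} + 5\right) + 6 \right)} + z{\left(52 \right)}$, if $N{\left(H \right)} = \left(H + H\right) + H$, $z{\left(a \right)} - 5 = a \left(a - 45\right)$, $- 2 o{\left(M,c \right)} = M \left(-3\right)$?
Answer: $\frac{777}{2} \approx 388.5$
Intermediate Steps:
$o{\left(M,c \right)} = \frac{3 M}{2}$ ($o{\left(M,c \right)} = - \frac{M \left(-3\right)}{2} = - \frac{\left(-3\right) M}{2} = \frac{3 M}{2}$)
$z{\left(a \right)} = 5 + a \left(-45 + a\right)$ ($z{\left(a \right)} = 5 + a \left(a - 45\right) = 5 + a \left(-45 + a\right)$)
$N{\left(H \right)} = 3 H$ ($N{\left(H \right)} = 2 H + H = 3 H$)
$N{\left(\left(o{\left(-3,-2 \right)} + 5\right) + 6 \right)} + z{\left(52 \right)} = 3 \left(\left(\frac{3}{2} \left(-3\right) + 5\right) + 6\right) + \left(5 + 52^{2} - 2340\right) = 3 \left(\left(- \frac{9}{2} + 5\right) + 6\right) + \left(5 + 2704 - 2340\right) = 3 \left(\frac{1}{2} + 6\right) + 369 = 3 \cdot \frac{13}{2} + 369 = \frac{39}{2} + 369 = \frac{777}{2}$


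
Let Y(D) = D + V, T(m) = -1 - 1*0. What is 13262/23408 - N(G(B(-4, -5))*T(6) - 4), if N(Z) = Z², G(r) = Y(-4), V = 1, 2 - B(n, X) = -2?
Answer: -267/616 ≈ -0.43344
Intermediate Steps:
T(m) = -1 (T(m) = -1 + 0 = -1)
B(n, X) = 4 (B(n, X) = 2 - 1*(-2) = 2 + 2 = 4)
Y(D) = 1 + D (Y(D) = D + 1 = 1 + D)
G(r) = -3 (G(r) = 1 - 4 = -3)
13262/23408 - N(G(B(-4, -5))*T(6) - 4) = 13262/23408 - (-3*(-1) - 4)² = 13262*(1/23408) - (3 - 4)² = 349/616 - 1*(-1)² = 349/616 - 1*1 = 349/616 - 1 = -267/616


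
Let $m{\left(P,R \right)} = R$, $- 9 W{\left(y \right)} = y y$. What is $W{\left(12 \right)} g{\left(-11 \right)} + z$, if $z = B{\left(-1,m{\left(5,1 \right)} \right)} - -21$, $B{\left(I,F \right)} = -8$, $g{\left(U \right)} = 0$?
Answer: $13$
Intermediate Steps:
$W{\left(y \right)} = - \frac{y^{2}}{9}$ ($W{\left(y \right)} = - \frac{y y}{9} = - \frac{y^{2}}{9}$)
$z = 13$ ($z = -8 - -21 = -8 + 21 = 13$)
$W{\left(12 \right)} g{\left(-11 \right)} + z = - \frac{12^{2}}{9} \cdot 0 + 13 = \left(- \frac{1}{9}\right) 144 \cdot 0 + 13 = \left(-16\right) 0 + 13 = 0 + 13 = 13$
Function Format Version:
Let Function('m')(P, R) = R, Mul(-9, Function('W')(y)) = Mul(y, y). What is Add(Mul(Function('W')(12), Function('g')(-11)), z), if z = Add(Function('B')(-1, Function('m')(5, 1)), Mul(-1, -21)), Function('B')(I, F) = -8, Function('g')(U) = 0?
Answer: 13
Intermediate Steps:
Function('W')(y) = Mul(Rational(-1, 9), Pow(y, 2)) (Function('W')(y) = Mul(Rational(-1, 9), Mul(y, y)) = Mul(Rational(-1, 9), Pow(y, 2)))
z = 13 (z = Add(-8, Mul(-1, -21)) = Add(-8, 21) = 13)
Add(Mul(Function('W')(12), Function('g')(-11)), z) = Add(Mul(Mul(Rational(-1, 9), Pow(12, 2)), 0), 13) = Add(Mul(Mul(Rational(-1, 9), 144), 0), 13) = Add(Mul(-16, 0), 13) = Add(0, 13) = 13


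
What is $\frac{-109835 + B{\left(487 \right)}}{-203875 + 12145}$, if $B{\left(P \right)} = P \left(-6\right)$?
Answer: $\frac{112757}{191730} \approx 0.5881$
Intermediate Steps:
$B{\left(P \right)} = - 6 P$
$\frac{-109835 + B{\left(487 \right)}}{-203875 + 12145} = \frac{-109835 - 2922}{-203875 + 12145} = \frac{-109835 - 2922}{-191730} = \left(-112757\right) \left(- \frac{1}{191730}\right) = \frac{112757}{191730}$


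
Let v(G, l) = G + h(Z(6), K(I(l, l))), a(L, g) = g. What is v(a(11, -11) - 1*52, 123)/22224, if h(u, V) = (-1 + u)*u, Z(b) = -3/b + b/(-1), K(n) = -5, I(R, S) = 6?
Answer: -19/29632 ≈ -0.00064120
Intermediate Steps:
Z(b) = -b - 3/b (Z(b) = -3/b + b*(-1) = -3/b - b = -b - 3/b)
h(u, V) = u*(-1 + u)
v(G, l) = 195/4 + G (v(G, l) = G + (-1*6 - 3/6)*(-1 + (-1*6 - 3/6)) = G + (-6 - 3*⅙)*(-1 + (-6 - 3*⅙)) = G + (-6 - ½)*(-1 + (-6 - ½)) = G - 13*(-1 - 13/2)/2 = G - 13/2*(-15/2) = G + 195/4 = 195/4 + G)
v(a(11, -11) - 1*52, 123)/22224 = (195/4 + (-11 - 1*52))/22224 = (195/4 + (-11 - 52))*(1/22224) = (195/4 - 63)*(1/22224) = -57/4*1/22224 = -19/29632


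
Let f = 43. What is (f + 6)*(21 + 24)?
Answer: 2205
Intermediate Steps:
(f + 6)*(21 + 24) = (43 + 6)*(21 + 24) = 49*45 = 2205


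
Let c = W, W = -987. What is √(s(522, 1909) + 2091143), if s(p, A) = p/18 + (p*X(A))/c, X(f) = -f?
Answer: √226459831066/329 ≈ 1446.4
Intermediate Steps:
c = -987
s(p, A) = p/18 + A*p/987 (s(p, A) = p/18 + (p*(-A))/(-987) = p*(1/18) - A*p*(-1/987) = p/18 + A*p/987)
√(s(522, 1909) + 2091143) = √((1/5922)*522*(329 + 6*1909) + 2091143) = √((1/5922)*522*(329 + 11454) + 2091143) = √((1/5922)*522*11783 + 2091143) = √(341707/329 + 2091143) = √(688327754/329) = √226459831066/329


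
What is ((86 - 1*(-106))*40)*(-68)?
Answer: -522240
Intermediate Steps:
((86 - 1*(-106))*40)*(-68) = ((86 + 106)*40)*(-68) = (192*40)*(-68) = 7680*(-68) = -522240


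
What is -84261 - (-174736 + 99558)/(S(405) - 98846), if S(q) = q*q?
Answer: -5491972541/65179 ≈ -84260.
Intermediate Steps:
S(q) = q²
-84261 - (-174736 + 99558)/(S(405) - 98846) = -84261 - (-174736 + 99558)/(405² - 98846) = -84261 - (-75178)/(164025 - 98846) = -84261 - (-75178)/65179 = -84261 - 1*(-75178/65179) = -84261 + 75178/65179 = -5491972541/65179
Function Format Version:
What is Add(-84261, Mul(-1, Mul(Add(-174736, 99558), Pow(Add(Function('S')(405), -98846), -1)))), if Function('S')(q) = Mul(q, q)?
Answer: Rational(-5491972541, 65179) ≈ -84260.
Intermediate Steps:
Function('S')(q) = Pow(q, 2)
Add(-84261, Mul(-1, Mul(Add(-174736, 99558), Pow(Add(Function('S')(405), -98846), -1)))) = Add(-84261, Mul(-1, Mul(Add(-174736, 99558), Pow(Add(Pow(405, 2), -98846), -1)))) = Add(-84261, Mul(-1, Mul(-75178, Pow(Add(164025, -98846), -1)))) = Add(-84261, Mul(-1, Mul(-75178, Pow(65179, -1)))) = Add(-84261, Mul(-1, Mul(-75178, Rational(1, 65179)))) = Add(-84261, Mul(-1, Rational(-75178, 65179))) = Add(-84261, Rational(75178, 65179)) = Rational(-5491972541, 65179)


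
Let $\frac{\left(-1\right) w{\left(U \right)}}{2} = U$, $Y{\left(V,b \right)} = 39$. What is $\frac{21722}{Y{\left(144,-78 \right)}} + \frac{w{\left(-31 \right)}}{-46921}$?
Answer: $\frac{1019215544}{1829919} \approx 556.97$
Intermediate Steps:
$w{\left(U \right)} = - 2 U$
$\frac{21722}{Y{\left(144,-78 \right)}} + \frac{w{\left(-31 \right)}}{-46921} = \frac{21722}{39} + \frac{\left(-2\right) \left(-31\right)}{-46921} = 21722 \cdot \frac{1}{39} + 62 \left(- \frac{1}{46921}\right) = \frac{21722}{39} - \frac{62}{46921} = \frac{1019215544}{1829919}$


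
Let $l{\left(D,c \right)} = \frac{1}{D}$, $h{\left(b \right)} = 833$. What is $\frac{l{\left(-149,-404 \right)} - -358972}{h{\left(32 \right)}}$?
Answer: $\frac{53486827}{124117} \approx 430.94$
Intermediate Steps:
$\frac{l{\left(-149,-404 \right)} - -358972}{h{\left(32 \right)}} = \frac{\frac{1}{-149} - -358972}{833} = \left(- \frac{1}{149} + 358972\right) \frac{1}{833} = \frac{53486827}{149} \cdot \frac{1}{833} = \frac{53486827}{124117}$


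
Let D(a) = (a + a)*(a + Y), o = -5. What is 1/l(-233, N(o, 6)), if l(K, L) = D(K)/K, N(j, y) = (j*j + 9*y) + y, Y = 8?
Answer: -1/450 ≈ -0.0022222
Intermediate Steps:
D(a) = 2*a*(8 + a) (D(a) = (a + a)*(a + 8) = (2*a)*(8 + a) = 2*a*(8 + a))
N(j, y) = j² + 10*y (N(j, y) = (j² + 9*y) + y = j² + 10*y)
l(K, L) = 16 + 2*K (l(K, L) = (2*K*(8 + K))/K = 16 + 2*K)
1/l(-233, N(o, 6)) = 1/(16 + 2*(-233)) = 1/(16 - 466) = 1/(-450) = -1/450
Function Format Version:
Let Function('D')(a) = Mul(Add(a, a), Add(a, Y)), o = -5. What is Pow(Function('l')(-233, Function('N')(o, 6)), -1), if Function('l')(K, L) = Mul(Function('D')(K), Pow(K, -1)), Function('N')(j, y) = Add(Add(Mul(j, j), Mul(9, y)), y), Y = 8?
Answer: Rational(-1, 450) ≈ -0.0022222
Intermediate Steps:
Function('D')(a) = Mul(2, a, Add(8, a)) (Function('D')(a) = Mul(Add(a, a), Add(a, 8)) = Mul(Mul(2, a), Add(8, a)) = Mul(2, a, Add(8, a)))
Function('N')(j, y) = Add(Pow(j, 2), Mul(10, y)) (Function('N')(j, y) = Add(Add(Pow(j, 2), Mul(9, y)), y) = Add(Pow(j, 2), Mul(10, y)))
Function('l')(K, L) = Add(16, Mul(2, K)) (Function('l')(K, L) = Mul(Mul(2, K, Add(8, K)), Pow(K, -1)) = Add(16, Mul(2, K)))
Pow(Function('l')(-233, Function('N')(o, 6)), -1) = Pow(Add(16, Mul(2, -233)), -1) = Pow(Add(16, -466), -1) = Pow(-450, -1) = Rational(-1, 450)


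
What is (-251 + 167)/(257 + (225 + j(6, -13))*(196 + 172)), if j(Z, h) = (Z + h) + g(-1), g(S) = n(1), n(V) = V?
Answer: -84/80849 ≈ -0.0010390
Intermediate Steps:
g(S) = 1
j(Z, h) = 1 + Z + h (j(Z, h) = (Z + h) + 1 = 1 + Z + h)
(-251 + 167)/(257 + (225 + j(6, -13))*(196 + 172)) = (-251 + 167)/(257 + (225 + (1 + 6 - 13))*(196 + 172)) = -84/(257 + (225 - 6)*368) = -84/(257 + 219*368) = -84/(257 + 80592) = -84/80849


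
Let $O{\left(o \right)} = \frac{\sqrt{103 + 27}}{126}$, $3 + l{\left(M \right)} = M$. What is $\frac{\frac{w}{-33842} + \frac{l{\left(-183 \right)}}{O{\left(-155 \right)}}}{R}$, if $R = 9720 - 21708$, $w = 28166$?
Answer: $\frac{14083}{202848948} + \frac{217 \sqrt{130}}{14430} \approx 0.17153$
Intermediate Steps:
$R = -11988$ ($R = 9720 - 21708 = -11988$)
$l{\left(M \right)} = -3 + M$
$O{\left(o \right)} = \frac{\sqrt{130}}{126}$ ($O{\left(o \right)} = \sqrt{130} \cdot \frac{1}{126} = \frac{\sqrt{130}}{126}$)
$\frac{\frac{w}{-33842} + \frac{l{\left(-183 \right)}}{O{\left(-155 \right)}}}{R} = \frac{\frac{28166}{-33842} + \frac{-3 - 183}{\frac{1}{126} \sqrt{130}}}{-11988} = \left(28166 \left(- \frac{1}{33842}\right) - 186 \frac{63 \sqrt{130}}{65}\right) \left(- \frac{1}{11988}\right) = \left(- \frac{14083}{16921} - \frac{11718 \sqrt{130}}{65}\right) \left(- \frac{1}{11988}\right) = \frac{14083}{202848948} + \frac{217 \sqrt{130}}{14430}$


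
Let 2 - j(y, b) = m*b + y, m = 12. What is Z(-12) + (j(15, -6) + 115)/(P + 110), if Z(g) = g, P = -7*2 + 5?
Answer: -1038/101 ≈ -10.277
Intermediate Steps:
j(y, b) = 2 - y - 12*b (j(y, b) = 2 - (12*b + y) = 2 - (y + 12*b) = 2 + (-y - 12*b) = 2 - y - 12*b)
P = -9 (P = -14 + 5 = -9)
Z(-12) + (j(15, -6) + 115)/(P + 110) = -12 + ((2 - 1*15 - 12*(-6)) + 115)/(-9 + 110) = -12 + ((2 - 15 + 72) + 115)/101 = -12 + (59 + 115)*(1/101) = -12 + 174*(1/101) = -12 + 174/101 = -1038/101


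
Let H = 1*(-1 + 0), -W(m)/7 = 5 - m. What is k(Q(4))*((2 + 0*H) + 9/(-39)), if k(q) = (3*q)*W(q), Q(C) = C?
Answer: -1932/13 ≈ -148.62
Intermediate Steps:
W(m) = -35 + 7*m (W(m) = -7*(5 - m) = -35 + 7*m)
k(q) = 3*q*(-35 + 7*q) (k(q) = (3*q)*(-35 + 7*q) = 3*q*(-35 + 7*q))
H = -1 (H = 1*(-1) = -1)
k(Q(4))*((2 + 0*H) + 9/(-39)) = (21*4*(-5 + 4))*((2 + 0*(-1)) + 9/(-39)) = (21*4*(-1))*((2 + 0) + 9*(-1/39)) = -84*(2 - 3/13) = -84*23/13 = -1932/13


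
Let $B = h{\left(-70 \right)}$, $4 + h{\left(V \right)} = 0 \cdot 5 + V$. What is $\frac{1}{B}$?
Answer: $- \frac{1}{74} \approx -0.013514$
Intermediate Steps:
$h{\left(V \right)} = -4 + V$ ($h{\left(V \right)} = -4 + \left(0 \cdot 5 + V\right) = -4 + \left(0 + V\right) = -4 + V$)
$B = -74$ ($B = -4 - 70 = -74$)
$\frac{1}{B} = \frac{1}{-74} = - \frac{1}{74}$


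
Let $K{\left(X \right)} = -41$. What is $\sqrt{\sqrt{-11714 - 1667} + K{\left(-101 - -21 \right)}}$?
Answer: $\sqrt{-41 + i \sqrt{13381}} \approx 6.3925 + 9.0479 i$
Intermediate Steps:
$\sqrt{\sqrt{-11714 - 1667} + K{\left(-101 - -21 \right)}} = \sqrt{\sqrt{-11714 - 1667} - 41} = \sqrt{\sqrt{-13381} - 41} = \sqrt{i \sqrt{13381} - 41} = \sqrt{-41 + i \sqrt{13381}}$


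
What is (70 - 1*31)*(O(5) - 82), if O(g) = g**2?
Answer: -2223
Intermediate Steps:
(70 - 1*31)*(O(5) - 82) = (70 - 1*31)*(5**2 - 82) = (70 - 31)*(25 - 82) = 39*(-57) = -2223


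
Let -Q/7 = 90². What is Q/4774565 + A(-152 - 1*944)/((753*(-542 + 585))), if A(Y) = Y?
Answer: -1413762508/30919128027 ≈ -0.045725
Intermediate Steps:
Q = -56700 (Q = -7*90² = -7*8100 = -56700)
Q/4774565 + A(-152 - 1*944)/((753*(-542 + 585))) = -56700/4774565 + (-152 - 1*944)/((753*(-542 + 585))) = -56700*1/4774565 + (-152 - 944)/((753*43)) = -11340/954913 - 1096/32379 = -1413762508/30919128027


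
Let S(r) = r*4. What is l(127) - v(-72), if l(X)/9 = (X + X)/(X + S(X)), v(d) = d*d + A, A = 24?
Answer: -26022/5 ≈ -5204.4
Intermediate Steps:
S(r) = 4*r
v(d) = 24 + d**2 (v(d) = d*d + 24 = d**2 + 24 = 24 + d**2)
l(X) = 18/5 (l(X) = 9*((X + X)/(X + 4*X)) = 9*((2*X)/((5*X))) = 9*((2*X)*(1/(5*X))) = 9*(2/5) = 18/5)
l(127) - v(-72) = 18/5 - (24 + (-72)**2) = 18/5 - (24 + 5184) = 18/5 - 1*5208 = 18/5 - 5208 = -26022/5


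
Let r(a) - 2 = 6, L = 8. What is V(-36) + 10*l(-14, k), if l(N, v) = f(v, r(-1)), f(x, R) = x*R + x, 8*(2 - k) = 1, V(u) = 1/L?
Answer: 1351/8 ≈ 168.88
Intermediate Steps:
V(u) = ⅛ (V(u) = 1/8 = ⅛)
r(a) = 8 (r(a) = 2 + 6 = 8)
k = 15/8 (k = 2 - ⅛*1 = 2 - ⅛ = 15/8 ≈ 1.8750)
f(x, R) = x + R*x (f(x, R) = R*x + x = x + R*x)
l(N, v) = 9*v (l(N, v) = v*(1 + 8) = v*9 = 9*v)
V(-36) + 10*l(-14, k) = ⅛ + 10*(9*(15/8)) = ⅛ + 10*(135/8) = ⅛ + 675/4 = 1351/8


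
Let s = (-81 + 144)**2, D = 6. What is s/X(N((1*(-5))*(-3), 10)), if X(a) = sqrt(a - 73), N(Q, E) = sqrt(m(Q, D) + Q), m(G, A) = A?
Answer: -3969*I/sqrt(73 - sqrt(21)) ≈ -479.84*I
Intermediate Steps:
N(Q, E) = sqrt(6 + Q)
X(a) = sqrt(-73 + a)
s = 3969 (s = 63**2 = 3969)
s/X(N((1*(-5))*(-3), 10)) = 3969/(sqrt(-73 + sqrt(6 + (1*(-5))*(-3)))) = 3969/(sqrt(-73 + sqrt(6 - 5*(-3)))) = 3969/(sqrt(-73 + sqrt(6 + 15))) = 3969/(sqrt(-73 + sqrt(21))) = 3969/sqrt(-73 + sqrt(21))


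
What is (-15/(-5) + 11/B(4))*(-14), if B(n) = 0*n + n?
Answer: -161/2 ≈ -80.500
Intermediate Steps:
B(n) = n (B(n) = 0 + n = n)
(-15/(-5) + 11/B(4))*(-14) = (-15/(-5) + 11/4)*(-14) = (-15*(-1/5) + 11*(1/4))*(-14) = (3 + 11/4)*(-14) = (23/4)*(-14) = -161/2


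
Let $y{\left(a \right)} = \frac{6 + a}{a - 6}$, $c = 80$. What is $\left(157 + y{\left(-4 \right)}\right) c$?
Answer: $12544$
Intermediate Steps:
$y{\left(a \right)} = \frac{6 + a}{-6 + a}$
$\left(157 + y{\left(-4 \right)}\right) c = \left(157 + \frac{6 - 4}{-6 - 4}\right) 80 = \left(157 + \frac{1}{-10} \cdot 2\right) 80 = \left(157 - \frac{1}{5}\right) 80 = \frac{784}{5} \cdot 80 = 12544$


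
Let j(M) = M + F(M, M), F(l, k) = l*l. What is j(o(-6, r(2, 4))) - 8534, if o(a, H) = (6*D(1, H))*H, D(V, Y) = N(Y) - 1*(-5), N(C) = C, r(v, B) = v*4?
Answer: 381466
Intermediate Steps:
F(l, k) = l²
r(v, B) = 4*v
D(V, Y) = 5 + Y (D(V, Y) = Y - 1*(-5) = Y + 5 = 5 + Y)
o(a, H) = H*(30 + 6*H) (o(a, H) = (6*(5 + H))*H = (30 + 6*H)*H = H*(30 + 6*H))
j(M) = M + M²
j(o(-6, r(2, 4))) - 8534 = (6*(4*2)*(5 + 4*2))*(1 + 6*(4*2)*(5 + 4*2)) - 8534 = (6*8*(5 + 8))*(1 + 6*8*(5 + 8)) - 8534 = (6*8*13)*(1 + 6*8*13) - 8534 = 624*(1 + 624) - 8534 = 624*625 - 8534 = 390000 - 8534 = 381466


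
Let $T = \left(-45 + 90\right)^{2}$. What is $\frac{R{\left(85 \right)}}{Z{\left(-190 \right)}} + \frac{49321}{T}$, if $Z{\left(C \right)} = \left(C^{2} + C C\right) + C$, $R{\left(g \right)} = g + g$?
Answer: $\frac{355194946}{14582025} \approx 24.358$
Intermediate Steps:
$R{\left(g \right)} = 2 g$
$T = 2025$ ($T = 45^{2} = 2025$)
$Z{\left(C \right)} = C + 2 C^{2}$ ($Z{\left(C \right)} = \left(C^{2} + C^{2}\right) + C = 2 C^{2} + C = C + 2 C^{2}$)
$\frac{R{\left(85 \right)}}{Z{\left(-190 \right)}} + \frac{49321}{T} = \frac{2 \cdot 85}{\left(-190\right) \left(1 + 2 \left(-190\right)\right)} + \frac{49321}{2025} = \frac{170}{\left(-190\right) \left(1 - 380\right)} + 49321 \cdot \frac{1}{2025} = \frac{170}{\left(-190\right) \left(-379\right)} + \frac{49321}{2025} = \frac{170}{72010} + \frac{49321}{2025} = 170 \cdot \frac{1}{72010} + \frac{49321}{2025} = \frac{17}{7201} + \frac{49321}{2025} = \frac{355194946}{14582025}$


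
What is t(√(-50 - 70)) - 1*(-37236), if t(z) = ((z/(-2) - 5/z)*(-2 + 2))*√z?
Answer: 37236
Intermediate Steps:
t(z) = 0 (t(z) = ((z*(-½) - 5/z)*0)*√z = ((-z/2 - 5/z)*0)*√z = ((-5/z - z/2)*0)*√z = 0*√z = 0)
t(√(-50 - 70)) - 1*(-37236) = 0 - 1*(-37236) = 0 + 37236 = 37236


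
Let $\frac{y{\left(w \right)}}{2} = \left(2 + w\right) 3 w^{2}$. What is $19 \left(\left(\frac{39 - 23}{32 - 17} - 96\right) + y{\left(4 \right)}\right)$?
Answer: $\frac{137104}{15} \approx 9140.3$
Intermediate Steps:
$y{\left(w \right)} = 2 w^{2} \left(6 + 3 w\right)$ ($y{\left(w \right)} = 2 \left(2 + w\right) 3 w^{2} = 2 \left(6 + 3 w\right) w^{2} = 2 w^{2} \left(6 + 3 w\right)$)
$19 \left(\left(\frac{39 - 23}{32 - 17} - 96\right) + y{\left(4 \right)}\right) = 19 \left(\left(\frac{39 - 23}{32 - 17} - 96\right) + 6 \cdot 4^{2} \left(2 + 4\right)\right) = 19 \left(\left(\frac{16}{15} - 96\right) + 6 \cdot 16 \cdot 6\right) = 19 \left(\left(16 \cdot \frac{1}{15} - 96\right) + 576\right) = 19 \left(\left(\frac{16}{15} - 96\right) + 576\right) = 19 \left(- \frac{1424}{15} + 576\right) = 19 \cdot \frac{7216}{15} = \frac{137104}{15}$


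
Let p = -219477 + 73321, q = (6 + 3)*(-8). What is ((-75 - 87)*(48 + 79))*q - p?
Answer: 1627484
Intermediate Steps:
q = -72 (q = 9*(-8) = -72)
p = -146156
((-75 - 87)*(48 + 79))*q - p = ((-75 - 87)*(48 + 79))*(-72) - 1*(-146156) = -162*127*(-72) + 146156 = -20574*(-72) + 146156 = 1481328 + 146156 = 1627484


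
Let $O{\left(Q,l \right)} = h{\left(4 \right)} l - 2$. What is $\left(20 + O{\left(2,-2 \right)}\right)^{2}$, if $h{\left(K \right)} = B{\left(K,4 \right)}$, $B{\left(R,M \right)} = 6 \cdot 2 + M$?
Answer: $196$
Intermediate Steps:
$B{\left(R,M \right)} = 12 + M$
$h{\left(K \right)} = 16$ ($h{\left(K \right)} = 12 + 4 = 16$)
$O{\left(Q,l \right)} = -2 + 16 l$ ($O{\left(Q,l \right)} = 16 l - 2 = -2 + 16 l$)
$\left(20 + O{\left(2,-2 \right)}\right)^{2} = \left(20 + \left(-2 + 16 \left(-2\right)\right)\right)^{2} = \left(20 - 34\right)^{2} = \left(-14\right)^{2} = 196$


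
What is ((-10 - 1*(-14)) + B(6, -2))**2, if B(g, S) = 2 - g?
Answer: 0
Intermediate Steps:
((-10 - 1*(-14)) + B(6, -2))**2 = ((-10 - 1*(-14)) + (2 - 1*6))**2 = ((-10 + 14) + (2 - 6))**2 = (4 - 4)**2 = 0**2 = 0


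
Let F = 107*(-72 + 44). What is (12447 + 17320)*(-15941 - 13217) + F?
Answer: -867949182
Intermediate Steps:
F = -2996 (F = 107*(-28) = -2996)
(12447 + 17320)*(-15941 - 13217) + F = (12447 + 17320)*(-15941 - 13217) - 2996 = 29767*(-29158) - 2996 = -867946186 - 2996 = -867949182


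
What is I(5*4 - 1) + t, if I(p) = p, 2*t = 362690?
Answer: 181364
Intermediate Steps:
t = 181345 (t = (½)*362690 = 181345)
I(5*4 - 1) + t = (5*4 - 1) + 181345 = (20 - 1) + 181345 = 19 + 181345 = 181364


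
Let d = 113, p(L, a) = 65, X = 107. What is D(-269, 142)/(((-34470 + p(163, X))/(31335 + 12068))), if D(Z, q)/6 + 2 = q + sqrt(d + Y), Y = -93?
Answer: -1041672/983 - 520836*sqrt(5)/34405 ≈ -1093.5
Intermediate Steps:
D(Z, q) = -12 + 6*q + 12*sqrt(5) (D(Z, q) = -12 + 6*(q + sqrt(113 - 93)) = -12 + 6*(q + sqrt(20)) = -12 + 6*(q + 2*sqrt(5)) = -12 + (6*q + 12*sqrt(5)) = -12 + 6*q + 12*sqrt(5))
D(-269, 142)/(((-34470 + p(163, X))/(31335 + 12068))) = (-12 + 6*142 + 12*sqrt(5))/(((-34470 + 65)/(31335 + 12068))) = (-12 + 852 + 12*sqrt(5))/((-34405/43403)) = (840 + 12*sqrt(5))/((-34405*1/43403)) = (840 + 12*sqrt(5))/(-34405/43403) = (840 + 12*sqrt(5))*(-43403/34405) = -1041672/983 - 520836*sqrt(5)/34405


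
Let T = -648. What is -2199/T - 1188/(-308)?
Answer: 10963/1512 ≈ 7.2507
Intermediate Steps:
-2199/T - 1188/(-308) = -2199/(-648) - 1188/(-308) = -2199*(-1/648) - 1188*(-1/308) = 733/216 + 27/7 = 10963/1512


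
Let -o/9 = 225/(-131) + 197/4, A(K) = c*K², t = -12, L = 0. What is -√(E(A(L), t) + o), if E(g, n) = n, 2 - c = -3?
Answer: -I*√30189081/262 ≈ -20.971*I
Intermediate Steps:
c = 5 (c = 2 - 1*(-3) = 2 + 3 = 5)
A(K) = 5*K²
o = -224163/524 (o = -9*(225/(-131) + 197/4) = -9*(225*(-1/131) + 197*(¼)) = -9*(-225/131 + 197/4) = -9*24907/524 = -224163/524 ≈ -427.79)
-√(E(A(L), t) + o) = -√(-12 - 224163/524) = -√(-230451/524) = -I*√30189081/262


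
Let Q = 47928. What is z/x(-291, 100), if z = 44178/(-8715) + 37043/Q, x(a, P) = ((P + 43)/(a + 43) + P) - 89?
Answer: -18543512203/44988965175 ≈ -0.41218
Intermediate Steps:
x(a, P) = -89 + P + (43 + P)/(43 + a) (x(a, P) = ((43 + P)/(43 + a) + P) - 89 = (P + (43 + P)/(43 + a)) - 89 = -89 + P + (43 + P)/(43 + a))
z = -598177813/139230840 (z = 44178/(-8715) + 37043/47928 = 44178*(-1/8715) + 37043*(1/47928) = -14726/2905 + 37043/47928 = -598177813/139230840 ≈ -4.2963)
z/x(-291, 100) = -598177813*(43 - 291)/(-3784 - 89*(-291) + 44*100 + 100*(-291))/139230840 = -598177813*(-248/(-3784 + 25899 + 4400 - 29100))/139230840 = -598177813/(139230840*((-1/248*(-2585)))) = -598177813/(139230840*2585/248) = -598177813/139230840*248/2585 = -18543512203/44988965175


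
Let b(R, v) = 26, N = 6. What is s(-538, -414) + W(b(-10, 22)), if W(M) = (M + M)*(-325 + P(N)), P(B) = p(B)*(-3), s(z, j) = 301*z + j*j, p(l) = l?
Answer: -8378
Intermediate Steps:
s(z, j) = j² + 301*z (s(z, j) = 301*z + j² = j² + 301*z)
P(B) = -3*B (P(B) = B*(-3) = -3*B)
W(M) = -686*M (W(M) = (M + M)*(-325 - 3*6) = (2*M)*(-325 - 18) = (2*M)*(-343) = -686*M)
s(-538, -414) + W(b(-10, 22)) = ((-414)² + 301*(-538)) - 686*26 = (171396 - 161938) - 17836 = 9458 - 17836 = -8378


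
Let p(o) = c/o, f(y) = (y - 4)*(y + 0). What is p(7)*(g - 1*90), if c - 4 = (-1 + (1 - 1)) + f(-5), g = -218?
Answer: -2112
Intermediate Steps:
f(y) = y*(-4 + y) (f(y) = (-4 + y)*y = y*(-4 + y))
c = 48 (c = 4 + ((-1 + (1 - 1)) - 5*(-4 - 5)) = 4 + ((-1 + 0) - 5*(-9)) = 4 + (-1 + 45) = 4 + 44 = 48)
p(o) = 48/o
p(7)*(g - 1*90) = (48/7)*(-218 - 1*90) = (48*(1/7))*(-218 - 90) = (48/7)*(-308) = -2112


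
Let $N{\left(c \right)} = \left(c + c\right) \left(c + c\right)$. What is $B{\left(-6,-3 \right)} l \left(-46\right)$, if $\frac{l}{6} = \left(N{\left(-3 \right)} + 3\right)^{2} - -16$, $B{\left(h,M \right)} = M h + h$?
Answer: $-5090544$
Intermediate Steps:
$B{\left(h,M \right)} = h + M h$
$N{\left(c \right)} = 4 c^{2}$ ($N{\left(c \right)} = 2 c 2 c = 4 c^{2}$)
$l = 9222$ ($l = 6 \left(\left(4 \left(-3\right)^{2} + 3\right)^{2} - -16\right) = 6 \left(\left(4 \cdot 9 + 3\right)^{2} + 16\right) = 6 \left(\left(36 + 3\right)^{2} + 16\right) = 6 \left(39^{2} + 16\right) = 6 \left(1521 + 16\right) = 6 \cdot 1537 = 9222$)
$B{\left(-6,-3 \right)} l \left(-46\right) = - 6 \left(1 - 3\right) 9222 \left(-46\right) = \left(-6\right) \left(-2\right) 9222 \left(-46\right) = 12 \cdot 9222 \left(-46\right) = 110664 \left(-46\right) = -5090544$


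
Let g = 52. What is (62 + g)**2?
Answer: 12996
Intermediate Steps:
(62 + g)**2 = (62 + 52)**2 = 114**2 = 12996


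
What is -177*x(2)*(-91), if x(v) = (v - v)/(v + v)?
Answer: 0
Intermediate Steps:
x(v) = 0 (x(v) = 0/((2*v)) = 0*(1/(2*v)) = 0)
-177*x(2)*(-91) = -177*0*(-91) = 0*(-91) = 0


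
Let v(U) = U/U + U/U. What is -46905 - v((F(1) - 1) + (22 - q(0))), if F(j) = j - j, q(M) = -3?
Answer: -46907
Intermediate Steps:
F(j) = 0
v(U) = 2 (v(U) = 1 + 1 = 2)
-46905 - v((F(1) - 1) + (22 - q(0))) = -46905 - 1*2 = -46905 - 2 = -46907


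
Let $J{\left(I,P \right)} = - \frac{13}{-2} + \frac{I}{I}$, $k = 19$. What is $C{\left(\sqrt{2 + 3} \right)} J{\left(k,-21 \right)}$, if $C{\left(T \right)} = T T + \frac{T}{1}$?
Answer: $\frac{75}{2} + \frac{15 \sqrt{5}}{2} \approx 54.271$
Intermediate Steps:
$J{\left(I,P \right)} = \frac{15}{2}$ ($J{\left(I,P \right)} = \left(-13\right) \left(- \frac{1}{2}\right) + 1 = \frac{13}{2} + 1 = \frac{15}{2}$)
$C{\left(T \right)} = T + T^{2}$ ($C{\left(T \right)} = T^{2} + T 1 = T^{2} + T = T + T^{2}$)
$C{\left(\sqrt{2 + 3} \right)} J{\left(k,-21 \right)} = \sqrt{2 + 3} \left(1 + \sqrt{2 + 3}\right) \frac{15}{2} = \sqrt{5} \left(1 + \sqrt{5}\right) \frac{15}{2} = \frac{15 \sqrt{5} \left(1 + \sqrt{5}\right)}{2}$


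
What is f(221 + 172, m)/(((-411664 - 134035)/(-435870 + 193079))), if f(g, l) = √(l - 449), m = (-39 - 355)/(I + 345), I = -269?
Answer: 242791*I*√655842/20736562 ≈ 9.4819*I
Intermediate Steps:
m = -197/38 (m = (-39 - 355)/(-269 + 345) = -394/76 = -394*1/76 = -197/38 ≈ -5.1842)
f(g, l) = √(-449 + l)
f(221 + 172, m)/(((-411664 - 134035)/(-435870 + 193079))) = √(-449 - 197/38)/(((-411664 - 134035)/(-435870 + 193079))) = √(-17259/38)/((-545699/(-242791))) = (I*√655842/38)/((-545699*(-1/242791))) = (I*√655842/38)/(545699/242791) = (I*√655842/38)*(242791/545699) = 242791*I*√655842/20736562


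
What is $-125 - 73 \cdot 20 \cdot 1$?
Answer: $-1585$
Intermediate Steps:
$-125 - 73 \cdot 20 \cdot 1 = -125 - 1460 = -1585$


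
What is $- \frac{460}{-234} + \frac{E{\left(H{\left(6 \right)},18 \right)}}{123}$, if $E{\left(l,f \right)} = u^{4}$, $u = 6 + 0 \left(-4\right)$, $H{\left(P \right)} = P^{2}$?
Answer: $\frac{59974}{4797} \approx 12.502$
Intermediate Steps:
$u = 6$ ($u = 6 + 0 = 6$)
$E{\left(l,f \right)} = 1296$ ($E{\left(l,f \right)} = 6^{4} = 1296$)
$- \frac{460}{-234} + \frac{E{\left(H{\left(6 \right)},18 \right)}}{123} = - \frac{460}{-234} + \frac{1296}{123} = \left(-460\right) \left(- \frac{1}{234}\right) + 1296 \cdot \frac{1}{123} = \frac{230}{117} + \frac{432}{41} = \frac{59974}{4797}$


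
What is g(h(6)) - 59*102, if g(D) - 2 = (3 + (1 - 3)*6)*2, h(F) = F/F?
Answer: -6034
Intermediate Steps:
h(F) = 1
g(D) = -16 (g(D) = 2 + (3 + (1 - 3)*6)*2 = 2 + (3 - 2*6)*2 = 2 + (3 - 12)*2 = 2 - 9*2 = 2 - 18 = -16)
g(h(6)) - 59*102 = -16 - 59*102 = -16 - 6018 = -6034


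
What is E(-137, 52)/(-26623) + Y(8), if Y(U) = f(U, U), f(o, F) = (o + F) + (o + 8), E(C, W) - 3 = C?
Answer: 852070/26623 ≈ 32.005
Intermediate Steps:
E(C, W) = 3 + C
f(o, F) = 8 + F + 2*o (f(o, F) = (F + o) + (8 + o) = 8 + F + 2*o)
Y(U) = 8 + 3*U (Y(U) = 8 + U + 2*U = 8 + 3*U)
E(-137, 52)/(-26623) + Y(8) = (3 - 137)/(-26623) + (8 + 3*8) = -134*(-1/26623) + (8 + 24) = 134/26623 + 32 = 852070/26623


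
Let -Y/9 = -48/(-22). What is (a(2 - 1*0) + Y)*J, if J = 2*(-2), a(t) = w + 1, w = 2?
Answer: 732/11 ≈ 66.545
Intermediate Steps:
a(t) = 3 (a(t) = 2 + 1 = 3)
Y = -216/11 (Y = -(-432)/(-22) = -(-432)*(-1)/22 = -9*24/11 = -216/11 ≈ -19.636)
J = -4
(a(2 - 1*0) + Y)*J = (3 - 216/11)*(-4) = -183/11*(-4) = 732/11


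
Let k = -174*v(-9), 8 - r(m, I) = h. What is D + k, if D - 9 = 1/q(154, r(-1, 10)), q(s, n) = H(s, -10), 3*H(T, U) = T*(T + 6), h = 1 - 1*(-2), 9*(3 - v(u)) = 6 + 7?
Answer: -19342391/73920 ≈ -261.67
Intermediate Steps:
v(u) = 14/9 (v(u) = 3 - (6 + 7)/9 = 3 - ⅑*13 = 3 - 13/9 = 14/9)
h = 3 (h = 1 + 2 = 3)
r(m, I) = 5 (r(m, I) = 8 - 1*3 = 8 - 3 = 5)
H(T, U) = T*(6 + T)/3 (H(T, U) = (T*(T + 6))/3 = (T*(6 + T))/3 = T*(6 + T)/3)
q(s, n) = s*(6 + s)/3
D = 221763/24640 (D = 9 + 1/((⅓)*154*(6 + 154)) = 9 + 1/((⅓)*154*160) = 9 + 1/(24640/3) = 9 + 3/24640 = 221763/24640 ≈ 9.0001)
k = -812/3 (k = -174*14/9 = -812/3 ≈ -270.67)
D + k = 221763/24640 - 812/3 = -19342391/73920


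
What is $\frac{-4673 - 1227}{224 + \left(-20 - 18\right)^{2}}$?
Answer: $- \frac{1475}{417} \approx -3.5372$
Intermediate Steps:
$\frac{-4673 - 1227}{224 + \left(-20 - 18\right)^{2}} = - \frac{5900}{224 + \left(-38\right)^{2}} = - \frac{5900}{224 + 1444} = - \frac{5900}{1668} = \left(-5900\right) \frac{1}{1668} = - \frac{1475}{417}$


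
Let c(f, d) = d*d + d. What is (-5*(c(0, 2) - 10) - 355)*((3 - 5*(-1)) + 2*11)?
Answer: -10050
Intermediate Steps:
c(f, d) = d + d² (c(f, d) = d² + d = d + d²)
(-5*(c(0, 2) - 10) - 355)*((3 - 5*(-1)) + 2*11) = (-5*(2*(1 + 2) - 10) - 355)*((3 - 5*(-1)) + 2*11) = (-5*(2*3 - 10) - 355)*((3 + 5) + 22) = (-5*(6 - 10) - 355)*(8 + 22) = (-5*(-4) - 355)*30 = (20 - 355)*30 = -335*30 = -10050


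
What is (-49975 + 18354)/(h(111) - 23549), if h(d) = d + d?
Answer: 31621/23327 ≈ 1.3556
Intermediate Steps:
h(d) = 2*d
(-49975 + 18354)/(h(111) - 23549) = (-49975 + 18354)/(2*111 - 23549) = -31621/(222 - 23549) = -31621/(-23327) = -31621*(-1/23327) = 31621/23327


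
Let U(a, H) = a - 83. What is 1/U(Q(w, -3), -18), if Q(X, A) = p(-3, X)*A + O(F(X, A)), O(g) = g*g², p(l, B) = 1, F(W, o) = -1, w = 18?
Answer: -1/87 ≈ -0.011494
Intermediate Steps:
O(g) = g³
Q(X, A) = -1 + A (Q(X, A) = 1*A + (-1)³ = A - 1 = -1 + A)
U(a, H) = -83 + a
1/U(Q(w, -3), -18) = 1/(-83 + (-1 - 3)) = 1/(-83 - 4) = 1/(-87) = -1/87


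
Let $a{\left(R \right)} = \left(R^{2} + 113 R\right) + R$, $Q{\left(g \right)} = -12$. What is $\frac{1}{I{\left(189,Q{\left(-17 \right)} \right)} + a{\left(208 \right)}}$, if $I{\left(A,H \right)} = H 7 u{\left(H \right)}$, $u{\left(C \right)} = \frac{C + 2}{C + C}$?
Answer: $\frac{1}{66941} \approx 1.4939 \cdot 10^{-5}$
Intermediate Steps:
$u{\left(C \right)} = \frac{2 + C}{2 C}$
$a{\left(R \right)} = R^{2} + 114 R$
$I{\left(A,H \right)} = 7 + \frac{7 H}{2}$ ($I{\left(A,H \right)} = H 7 \frac{2 + H}{2 H} = 7 H \frac{2 + H}{2 H} = 7 + \frac{7 H}{2}$)
$\frac{1}{I{\left(189,Q{\left(-17 \right)} \right)} + a{\left(208 \right)}} = \frac{1}{\left(7 + \frac{7}{2} \left(-12\right)\right) + 208 \left(114 + 208\right)} = \frac{1}{\left(7 - 42\right) + 208 \cdot 322} = \frac{1}{-35 + 66976} = \frac{1}{66941}$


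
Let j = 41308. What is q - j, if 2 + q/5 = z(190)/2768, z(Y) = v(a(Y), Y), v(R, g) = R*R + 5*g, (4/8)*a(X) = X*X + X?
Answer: 13112459263/1384 ≈ 9.4743e+6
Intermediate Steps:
a(X) = 2*X + 2*X**2 (a(X) = 2*(X*X + X) = 2*(X**2 + X) = 2*(X + X**2) = 2*X + 2*X**2)
v(R, g) = R**2 + 5*g
z(Y) = 5*Y + 4*Y**2*(1 + Y)**2 (z(Y) = (2*Y*(1 + Y))**2 + 5*Y = 4*Y**2*(1 + Y)**2 + 5*Y = 5*Y + 4*Y**2*(1 + Y)**2)
q = 13169629535/1384 (q = -10 + 5*((190*(5 + 4*190*(1 + 190)**2))/2768) = -10 + 5*((190*(5 + 4*190*191**2))*(1/2768)) = -10 + 5*((190*(5 + 4*190*36481))*(1/2768)) = -10 + 5*((190*(5 + 27725560))*(1/2768)) = -10 + 5*((190*27725565)*(1/2768)) = -10 + 5*(5267857350*(1/2768)) = -10 + 5*(2633928675/1384) = -10 + 13169643375/1384 = 13169629535/1384 ≈ 9.5156e+6)
q - j = 13169629535/1384 - 1*41308 = 13169629535/1384 - 41308 = 13112459263/1384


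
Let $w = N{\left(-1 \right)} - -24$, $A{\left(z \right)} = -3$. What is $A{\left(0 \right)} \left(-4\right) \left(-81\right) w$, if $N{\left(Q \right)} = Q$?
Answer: $-22356$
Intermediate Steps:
$w = 23$ ($w = -1 - -24 = -1 + 24 = 23$)
$A{\left(0 \right)} \left(-4\right) \left(-81\right) w = \left(-3\right) \left(-4\right) \left(-81\right) 23 = 12 \left(-81\right) 23 = \left(-972\right) 23 = -22356$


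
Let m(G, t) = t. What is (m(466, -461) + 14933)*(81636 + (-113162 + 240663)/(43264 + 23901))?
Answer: 79353007030152/67165 ≈ 1.1815e+9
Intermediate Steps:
(m(466, -461) + 14933)*(81636 + (-113162 + 240663)/(43264 + 23901)) = (-461 + 14933)*(81636 + (-113162 + 240663)/(43264 + 23901)) = 14472*(81636 + 127501/67165) = 14472*(5483209441/67165) = 79353007030152/67165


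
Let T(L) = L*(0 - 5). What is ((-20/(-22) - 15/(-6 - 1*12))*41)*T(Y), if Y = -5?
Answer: 117875/66 ≈ 1786.0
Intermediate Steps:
T(L) = -5*L (T(L) = L*(-5) = -5*L)
((-20/(-22) - 15/(-6 - 1*12))*41)*T(Y) = ((-20/(-22) - 15/(-6 - 1*12))*41)*(-5*(-5)) = ((-20*(-1/22) - 15/(-6 - 12))*41)*25 = ((10/11 - 15/(-18))*41)*25 = ((10/11 - 15*(-1/18))*41)*25 = ((10/11 + ⅚)*41)*25 = ((115/66)*41)*25 = (4715/66)*25 = 117875/66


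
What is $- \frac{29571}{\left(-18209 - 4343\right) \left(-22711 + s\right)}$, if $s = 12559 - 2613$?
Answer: $- \frac{9857}{95958760} \approx -0.00010272$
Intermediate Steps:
$s = 9946$ ($s = 12559 + \left(-11043 + 8430\right) = 12559 - 2613 = 9946$)
$- \frac{29571}{\left(-18209 - 4343\right) \left(-22711 + s\right)} = - \frac{29571}{\left(-18209 - 4343\right) \left(-22711 + 9946\right)} = - \frac{29571}{\left(-22552\right) \left(-12765\right)} = - \frac{29571}{287876280} = \left(-29571\right) \frac{1}{287876280} = - \frac{9857}{95958760}$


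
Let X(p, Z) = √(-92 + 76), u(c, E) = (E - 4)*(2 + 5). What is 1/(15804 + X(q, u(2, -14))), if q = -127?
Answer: 3951/62441608 - I/62441608 ≈ 6.3275e-5 - 1.6015e-8*I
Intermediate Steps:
u(c, E) = -28 + 7*E (u(c, E) = (-4 + E)*7 = -28 + 7*E)
X(p, Z) = 4*I (X(p, Z) = √(-16) = 4*I)
1/(15804 + X(q, u(2, -14))) = 1/(15804 + 4*I) = (15804 - 4*I)/249766432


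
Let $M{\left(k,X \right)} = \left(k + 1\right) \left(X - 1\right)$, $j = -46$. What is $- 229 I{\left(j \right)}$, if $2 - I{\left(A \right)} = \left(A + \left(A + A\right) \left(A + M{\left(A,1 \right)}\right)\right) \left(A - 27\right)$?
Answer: $-69977820$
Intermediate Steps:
$M{\left(k,X \right)} = \left(1 + k\right) \left(-1 + X\right)$
$I{\left(A \right)} = 2 - \left(-27 + A\right) \left(A + 2 A^{2}\right)$ ($I{\left(A \right)} = 2 - \left(A + \left(A + A\right) \left(A + \left(-1 + 1 - A + 1 A\right)\right)\right) \left(A - 27\right) = 2 - \left(A + 2 A \left(A + \left(-1 + 1 - A + A\right)\right)\right) \left(-27 + A\right) = 2 - \left(A + 2 A \left(A + 0\right)\right) \left(-27 + A\right) = 2 - \left(A + 2 A A\right) \left(-27 + A\right) = 2 - \left(A + 2 A^{2}\right) \left(-27 + A\right) = 2 - \left(-27 + A\right) \left(A + 2 A^{2}\right)$)
$- 229 I{\left(j \right)} = - 229 \left(2 - 2 \left(-46\right)^{3} + 27 \left(-46\right) + 53 \left(-46\right)^{2}\right) = - 229 \left(2 - -194672 - 1242 + 53 \cdot 2116\right) = - 229 \left(2 + 194672 - 1242 + 112148\right) = \left(-229\right) 305580 = -69977820$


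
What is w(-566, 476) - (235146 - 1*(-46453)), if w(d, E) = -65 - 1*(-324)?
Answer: -281340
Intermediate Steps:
w(d, E) = 259 (w(d, E) = -65 + 324 = 259)
w(-566, 476) - (235146 - 1*(-46453)) = 259 - (235146 - 1*(-46453)) = 259 - (235146 + 46453) = 259 - 1*281599 = 259 - 281599 = -281340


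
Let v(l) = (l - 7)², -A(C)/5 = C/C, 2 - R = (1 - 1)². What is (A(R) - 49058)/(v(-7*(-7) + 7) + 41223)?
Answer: -7009/6232 ≈ -1.1247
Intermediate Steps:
R = 2 (R = 2 - (1 - 1)² = 2 - 1*0² = 2 - 1*0 = 2 + 0 = 2)
A(C) = -5 (A(C) = -5*C/C = -5*1 = -5)
v(l) = (-7 + l)²
(A(R) - 49058)/(v(-7*(-7) + 7) + 41223) = (-5 - 49058)/((-7 + (-7*(-7) + 7))² + 41223) = -49063/((-7 + (49 + 7))² + 41223) = -49063/((-7 + 56)² + 41223) = -49063/(49² + 41223) = -49063/(2401 + 41223) = -49063/43624 = -49063*1/43624 = -7009/6232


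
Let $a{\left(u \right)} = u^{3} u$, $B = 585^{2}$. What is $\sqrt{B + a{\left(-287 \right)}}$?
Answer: $\sqrt{6784994386} \approx 82371.0$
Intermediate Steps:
$B = 342225$
$a{\left(u \right)} = u^{4}$
$\sqrt{B + a{\left(-287 \right)}} = \sqrt{342225 + \left(-287\right)^{4}} = \sqrt{342225 + 6784652161} = \sqrt{6784994386}$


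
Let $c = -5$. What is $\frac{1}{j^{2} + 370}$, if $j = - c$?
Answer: $\frac{1}{395} \approx 0.0025316$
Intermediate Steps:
$j = 5$ ($j = \left(-1\right) \left(-5\right) = 5$)
$\frac{1}{j^{2} + 370} = \frac{1}{5^{2} + 370} = \frac{1}{25 + 370} = \frac{1}{395}$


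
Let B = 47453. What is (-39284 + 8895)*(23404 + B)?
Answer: -2153273373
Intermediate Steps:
(-39284 + 8895)*(23404 + B) = (-39284 + 8895)*(23404 + 47453) = -30389*70857 = -2153273373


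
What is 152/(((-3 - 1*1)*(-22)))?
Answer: 19/11 ≈ 1.7273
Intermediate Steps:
152/(((-3 - 1*1)*(-22))) = 152/(((-3 - 1)*(-22))) = 152/((-4*(-22))) = 152/88 = 152*(1/88) = 19/11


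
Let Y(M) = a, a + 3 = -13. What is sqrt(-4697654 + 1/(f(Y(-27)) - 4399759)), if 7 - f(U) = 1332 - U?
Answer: I*sqrt(909920604148857411)/440110 ≈ 2167.4*I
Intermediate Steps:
a = -16 (a = -3 - 13 = -16)
Y(M) = -16
f(U) = -1325 + U (f(U) = 7 - (1332 - U) = 7 + (-1332 + U) = -1325 + U)
sqrt(-4697654 + 1/(f(Y(-27)) - 4399759)) = sqrt(-4697654 + 1/((-1325 - 16) - 4399759)) = sqrt(-4697654 + 1/(-1341 - 4399759)) = sqrt(-4697654 + 1/(-4401100)) = sqrt(-4697654 - 1/4401100) = sqrt(-20674845019401/4401100) = I*sqrt(909920604148857411)/440110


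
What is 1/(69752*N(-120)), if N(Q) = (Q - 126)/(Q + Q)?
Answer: 5/357479 ≈ 1.3987e-5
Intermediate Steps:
N(Q) = (-126 + Q)/(2*Q) (N(Q) = (-126 + Q)/((2*Q)) = (-126 + Q)*(1/(2*Q)) = (-126 + Q)/(2*Q))
1/(69752*N(-120)) = 1/(69752*(((1/2)*(-126 - 120)/(-120)))) = 1/(69752*(((1/2)*(-1/120)*(-246)))) = 1/(69752*(41/40)) = (1/69752)*(40/41) = 5/357479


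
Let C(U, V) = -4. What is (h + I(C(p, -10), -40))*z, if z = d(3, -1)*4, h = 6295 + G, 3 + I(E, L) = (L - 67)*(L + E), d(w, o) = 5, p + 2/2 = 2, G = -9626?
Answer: 27480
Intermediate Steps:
p = 1 (p = -1 + 2 = 1)
I(E, L) = -3 + (-67 + L)*(E + L) (I(E, L) = -3 + (L - 67)*(L + E) = -3 + (-67 + L)*(E + L))
h = -3331 (h = 6295 - 9626 = -3331)
z = 20 (z = 5*4 = 20)
(h + I(C(p, -10), -40))*z = (-3331 + (-3 + (-40)² - 67*(-4) - 67*(-40) - 4*(-40)))*20 = (-3331 + (-3 + 1600 + 268 + 2680 + 160))*20 = (-3331 + 4705)*20 = 1374*20 = 27480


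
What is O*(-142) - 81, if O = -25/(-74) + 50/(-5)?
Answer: 47768/37 ≈ 1291.0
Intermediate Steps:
O = -715/74 (O = -25*(-1/74) + 50*(-1/5) = 25/74 - 10 = -715/74 ≈ -9.6622)
O*(-142) - 81 = -715/74*(-142) - 81 = 50765/37 - 81 = 47768/37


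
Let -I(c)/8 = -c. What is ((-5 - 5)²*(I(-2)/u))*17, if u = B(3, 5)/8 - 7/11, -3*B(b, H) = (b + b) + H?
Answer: 422400/17 ≈ 24847.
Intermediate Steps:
B(b, H) = -2*b/3 - H/3 (B(b, H) = -((b + b) + H)/3 = -(2*b + H)/3 = -(H + 2*b)/3 = -2*b/3 - H/3)
I(c) = 8*c (I(c) = -(-8)*c = 8*c)
u = -289/264 (u = (-⅔*3 - ⅓*5)/8 - 7/11 = (-2 - 5/3)*(⅛) - 7*1/11 = -11/3*⅛ - 7/11 = -11/24 - 7/11 = -289/264 ≈ -1.0947)
((-5 - 5)²*(I(-2)/u))*17 = ((-5 - 5)²*((8*(-2))/(-289/264)))*17 = ((-10)²*(-16*(-264/289)))*17 = (100*(4224/289))*17 = (422400/289)*17 = 422400/17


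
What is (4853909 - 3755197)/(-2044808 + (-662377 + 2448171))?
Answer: -549356/129507 ≈ -4.2419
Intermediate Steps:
(4853909 - 3755197)/(-2044808 + (-662377 + 2448171)) = 1098712/(-2044808 + 1785794) = 1098712/(-259014) = 1098712*(-1/259014) = -549356/129507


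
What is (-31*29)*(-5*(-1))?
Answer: -4495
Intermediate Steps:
(-31*29)*(-5*(-1)) = -899*5 = -4495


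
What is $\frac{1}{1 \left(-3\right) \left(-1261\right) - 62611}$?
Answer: $- \frac{1}{58828} \approx -1.6999 \cdot 10^{-5}$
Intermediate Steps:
$\frac{1}{1 \left(-3\right) \left(-1261\right) - 62611} = \frac{1}{\left(-3\right) \left(-1261\right) - 62611} = \frac{1}{3783 - 62611} = \frac{1}{-58828} = - \frac{1}{58828}$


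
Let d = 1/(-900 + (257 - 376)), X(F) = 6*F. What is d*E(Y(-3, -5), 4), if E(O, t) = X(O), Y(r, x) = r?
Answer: 18/1019 ≈ 0.017664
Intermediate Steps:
E(O, t) = 6*O
d = -1/1019 (d = 1/(-900 - 119) = 1/(-1019) = -1/1019 ≈ -0.00098135)
d*E(Y(-3, -5), 4) = -6*(-3)/1019 = -1/1019*(-18) = 18/1019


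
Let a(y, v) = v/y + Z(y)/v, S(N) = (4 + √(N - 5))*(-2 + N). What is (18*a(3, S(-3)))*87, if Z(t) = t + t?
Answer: 522*(-200*√2 + 109*I)/(5*(√2 - 2*I)) ≈ -10753.0 - 7160.7*I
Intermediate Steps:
Z(t) = 2*t
S(N) = (-2 + N)*(4 + √(-5 + N)) (S(N) = (4 + √(-5 + N))*(-2 + N) = (-2 + N)*(4 + √(-5 + N)))
a(y, v) = v/y + 2*y/v (a(y, v) = v/y + (2*y)/v = v/y + 2*y/v)
(18*a(3, S(-3)))*87 = (18*((-8 - 2*√(-5 - 3) + 4*(-3) - 3*√(-5 - 3))/3 + 2*3/(-8 - 2*√(-5 - 3) + 4*(-3) - 3*√(-5 - 3))))*87 = (18*((-8 - 4*I*√2 - 12 - 6*I*√2)*(⅓) + 2*3/(-8 - 4*I*√2 - 12 - 6*I*√2)))*87 = (18*((-20 - 10*I*√2)*(⅓) + 2*3/(-20 - 10*I*√2)))*87 = (18*((-20/3 - 10*I*√2/3) + 6/(-20 - 10*I*√2)))*87 = (18*(-20/3 + 6/(-20 - 10*I*√2) - 10*I*√2/3))*87 = (-120 + 108/(-20 - 10*I*√2) - 60*I*√2)*87 = -10440 + 9396/(-20 - 10*I*√2) - 5220*I*√2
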